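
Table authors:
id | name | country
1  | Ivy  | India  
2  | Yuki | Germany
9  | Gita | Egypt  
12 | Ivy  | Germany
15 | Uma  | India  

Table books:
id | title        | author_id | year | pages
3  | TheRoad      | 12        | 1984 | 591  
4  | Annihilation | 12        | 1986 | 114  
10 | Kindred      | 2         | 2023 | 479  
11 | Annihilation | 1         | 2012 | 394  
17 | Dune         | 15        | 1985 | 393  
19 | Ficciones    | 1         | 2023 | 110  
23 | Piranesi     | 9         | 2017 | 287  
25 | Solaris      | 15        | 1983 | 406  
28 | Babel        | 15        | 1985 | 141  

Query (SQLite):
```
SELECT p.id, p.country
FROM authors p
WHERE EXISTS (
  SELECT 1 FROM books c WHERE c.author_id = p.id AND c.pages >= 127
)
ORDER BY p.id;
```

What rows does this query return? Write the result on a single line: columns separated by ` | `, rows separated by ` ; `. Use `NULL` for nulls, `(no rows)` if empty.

For each authors row, check whether any books with matching author_id has pages >= 127.
Keep rows where that is true.

1 | India ; 2 | Germany ; 9 | Egypt ; 12 | Germany ; 15 | India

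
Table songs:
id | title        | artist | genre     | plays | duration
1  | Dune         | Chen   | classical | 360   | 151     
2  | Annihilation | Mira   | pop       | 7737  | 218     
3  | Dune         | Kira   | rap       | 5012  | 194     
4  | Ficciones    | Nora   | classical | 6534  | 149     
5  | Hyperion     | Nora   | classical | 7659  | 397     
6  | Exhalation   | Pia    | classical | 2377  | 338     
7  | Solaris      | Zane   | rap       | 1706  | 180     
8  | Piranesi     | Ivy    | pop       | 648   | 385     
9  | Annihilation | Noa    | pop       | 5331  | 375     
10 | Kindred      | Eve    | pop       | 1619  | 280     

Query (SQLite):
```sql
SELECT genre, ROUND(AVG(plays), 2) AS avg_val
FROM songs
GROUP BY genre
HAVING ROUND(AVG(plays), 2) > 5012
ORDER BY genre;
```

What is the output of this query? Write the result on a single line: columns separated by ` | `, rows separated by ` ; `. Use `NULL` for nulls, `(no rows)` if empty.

(no rows)

Partition songs by genre; compute ROUND(AVG(plays), 2) within each group.
HAVING: keep groups where ROUND(AVG(plays), 2) > 5012.
  classical: ids {1, 4, 5, 6} → ROUND(AVG(plays), 2)=4232.5
  pop: ids {2, 8, 9, 10} → ROUND(AVG(plays), 2)=3833.75
  rap: ids {3, 7} → ROUND(AVG(plays), 2)=3359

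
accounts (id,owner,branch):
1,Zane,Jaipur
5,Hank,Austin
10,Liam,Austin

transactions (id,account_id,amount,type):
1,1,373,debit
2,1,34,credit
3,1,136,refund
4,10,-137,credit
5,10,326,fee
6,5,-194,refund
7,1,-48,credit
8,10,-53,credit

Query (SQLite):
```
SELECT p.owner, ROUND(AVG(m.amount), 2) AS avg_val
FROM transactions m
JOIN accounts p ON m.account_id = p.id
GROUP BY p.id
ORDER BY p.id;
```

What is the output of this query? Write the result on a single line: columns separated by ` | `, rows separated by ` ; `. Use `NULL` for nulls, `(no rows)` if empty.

Zane | 123.75 ; Hank | -194 ; Liam | 45.33

Join each transactions row to its accounts via account_id.
Group joined rows by accounts.id; compute ROUND(AVG(m.amount), 2) per group.
  1: ids {1, 2, 3, 7} → ROUND(AVG(m.amount), 2)=123.75
  5: ids {6} → ROUND(AVG(m.amount), 2)=-194
  10: ids {4, 5, 8} → ROUND(AVG(m.amount), 2)=45.33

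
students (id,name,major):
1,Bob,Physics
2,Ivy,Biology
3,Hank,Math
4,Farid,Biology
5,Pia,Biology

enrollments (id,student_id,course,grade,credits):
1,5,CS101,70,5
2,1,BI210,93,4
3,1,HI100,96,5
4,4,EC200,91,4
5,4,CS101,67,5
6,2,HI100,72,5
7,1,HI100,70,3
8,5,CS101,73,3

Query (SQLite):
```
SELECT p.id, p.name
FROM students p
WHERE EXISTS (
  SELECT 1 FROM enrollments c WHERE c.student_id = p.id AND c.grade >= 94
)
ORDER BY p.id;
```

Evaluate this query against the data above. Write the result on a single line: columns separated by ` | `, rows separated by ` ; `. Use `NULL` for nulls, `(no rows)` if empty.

1 | Bob

For each students row, check whether any enrollments with matching student_id has grade >= 94.
Keep rows where that is true.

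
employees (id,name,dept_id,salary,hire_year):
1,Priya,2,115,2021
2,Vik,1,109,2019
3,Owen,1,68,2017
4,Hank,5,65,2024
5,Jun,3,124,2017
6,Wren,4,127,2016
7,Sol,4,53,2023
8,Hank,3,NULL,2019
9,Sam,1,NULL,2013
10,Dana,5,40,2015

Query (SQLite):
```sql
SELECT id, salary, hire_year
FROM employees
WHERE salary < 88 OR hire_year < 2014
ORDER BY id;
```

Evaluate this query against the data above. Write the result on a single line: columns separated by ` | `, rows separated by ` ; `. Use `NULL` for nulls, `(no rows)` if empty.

3 | 68 | 2017 ; 4 | 65 | 2024 ; 7 | 53 | 2023 ; 9 | NULL | 2013 ; 10 | 40 | 2015

salary < 88: ids {3, 4, 7, 10}
hire_year < 2014: ids {9}
Combine with OR.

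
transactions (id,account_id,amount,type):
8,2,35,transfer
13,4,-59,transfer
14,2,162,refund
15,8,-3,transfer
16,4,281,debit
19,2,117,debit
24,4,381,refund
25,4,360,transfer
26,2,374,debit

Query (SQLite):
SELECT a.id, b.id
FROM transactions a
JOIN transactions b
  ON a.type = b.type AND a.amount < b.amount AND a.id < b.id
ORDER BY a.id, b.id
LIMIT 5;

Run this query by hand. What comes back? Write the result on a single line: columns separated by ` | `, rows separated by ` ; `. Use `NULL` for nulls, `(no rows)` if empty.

8 | 25 ; 13 | 15 ; 13 | 25 ; 14 | 24 ; 15 | 25

Pairs (a,b) with same type, a.amount < b.amount, a.id < b.id.
type groups: debit:{16,19,26} refund:{14,24} transfer:{8,13,15,25}
Ordered by (a.id, b.id); first 5.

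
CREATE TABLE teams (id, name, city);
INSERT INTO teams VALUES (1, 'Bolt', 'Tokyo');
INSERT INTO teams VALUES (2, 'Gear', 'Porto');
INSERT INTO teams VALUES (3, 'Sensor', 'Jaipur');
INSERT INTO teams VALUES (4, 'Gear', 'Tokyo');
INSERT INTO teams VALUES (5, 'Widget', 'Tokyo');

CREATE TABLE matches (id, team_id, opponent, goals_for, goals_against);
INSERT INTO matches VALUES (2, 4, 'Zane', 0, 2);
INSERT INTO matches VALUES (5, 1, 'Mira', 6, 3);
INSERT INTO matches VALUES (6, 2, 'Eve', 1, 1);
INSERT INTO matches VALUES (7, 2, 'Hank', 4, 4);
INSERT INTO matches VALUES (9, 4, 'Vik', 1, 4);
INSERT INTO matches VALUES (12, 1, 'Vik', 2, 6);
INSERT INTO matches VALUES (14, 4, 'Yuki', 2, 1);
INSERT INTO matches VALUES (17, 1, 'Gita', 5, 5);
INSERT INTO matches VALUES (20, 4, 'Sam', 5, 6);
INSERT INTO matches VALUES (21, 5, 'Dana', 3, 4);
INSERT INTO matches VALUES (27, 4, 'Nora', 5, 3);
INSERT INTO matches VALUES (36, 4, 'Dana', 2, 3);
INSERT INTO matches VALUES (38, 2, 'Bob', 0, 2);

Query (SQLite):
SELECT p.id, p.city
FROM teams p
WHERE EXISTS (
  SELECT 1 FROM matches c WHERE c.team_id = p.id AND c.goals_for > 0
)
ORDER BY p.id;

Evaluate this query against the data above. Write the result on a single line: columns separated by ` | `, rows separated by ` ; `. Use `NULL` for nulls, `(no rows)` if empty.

1 | Tokyo ; 2 | Porto ; 4 | Tokyo ; 5 | Tokyo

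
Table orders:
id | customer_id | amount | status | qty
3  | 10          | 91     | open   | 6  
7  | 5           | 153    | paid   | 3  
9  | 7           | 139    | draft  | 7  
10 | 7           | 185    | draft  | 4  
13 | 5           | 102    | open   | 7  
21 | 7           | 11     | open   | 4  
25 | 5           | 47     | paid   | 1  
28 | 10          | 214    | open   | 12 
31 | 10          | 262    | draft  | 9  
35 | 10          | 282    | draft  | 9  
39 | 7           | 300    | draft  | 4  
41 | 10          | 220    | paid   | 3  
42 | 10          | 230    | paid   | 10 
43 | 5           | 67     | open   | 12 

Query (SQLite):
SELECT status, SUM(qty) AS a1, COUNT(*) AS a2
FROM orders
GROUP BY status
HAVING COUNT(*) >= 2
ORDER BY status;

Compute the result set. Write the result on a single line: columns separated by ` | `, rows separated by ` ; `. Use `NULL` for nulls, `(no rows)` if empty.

Group orders by status.
Per group compute: SUM(qty), COUNT(*).
HAVING: drop groups with fewer than 2 rows.
  draft: ids {9, 10, 31, 35, 39} → SUM(qty)=33, COUNT(*)=5
  open: ids {3, 13, 21, 28, 43} → SUM(qty)=41, COUNT(*)=5
  paid: ids {7, 25, 41, 42} → SUM(qty)=17, COUNT(*)=4

draft | 33 | 5 ; open | 41 | 5 ; paid | 17 | 4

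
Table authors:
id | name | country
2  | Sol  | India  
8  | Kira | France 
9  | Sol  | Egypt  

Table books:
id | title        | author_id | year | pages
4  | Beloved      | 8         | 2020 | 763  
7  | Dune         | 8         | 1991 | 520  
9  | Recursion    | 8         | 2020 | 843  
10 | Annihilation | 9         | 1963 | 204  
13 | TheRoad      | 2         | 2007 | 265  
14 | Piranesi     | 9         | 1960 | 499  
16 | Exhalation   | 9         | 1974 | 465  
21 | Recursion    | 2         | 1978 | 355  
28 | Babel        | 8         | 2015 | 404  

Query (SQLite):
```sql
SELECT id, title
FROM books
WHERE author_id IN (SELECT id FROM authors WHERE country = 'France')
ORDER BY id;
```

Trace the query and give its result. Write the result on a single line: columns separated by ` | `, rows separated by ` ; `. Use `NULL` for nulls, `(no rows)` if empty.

Inner query: authors.id where country = 'France'.
Outer: keep books rows whose author_id is in that set.
Inner query → {8}

4 | Beloved ; 7 | Dune ; 9 | Recursion ; 28 | Babel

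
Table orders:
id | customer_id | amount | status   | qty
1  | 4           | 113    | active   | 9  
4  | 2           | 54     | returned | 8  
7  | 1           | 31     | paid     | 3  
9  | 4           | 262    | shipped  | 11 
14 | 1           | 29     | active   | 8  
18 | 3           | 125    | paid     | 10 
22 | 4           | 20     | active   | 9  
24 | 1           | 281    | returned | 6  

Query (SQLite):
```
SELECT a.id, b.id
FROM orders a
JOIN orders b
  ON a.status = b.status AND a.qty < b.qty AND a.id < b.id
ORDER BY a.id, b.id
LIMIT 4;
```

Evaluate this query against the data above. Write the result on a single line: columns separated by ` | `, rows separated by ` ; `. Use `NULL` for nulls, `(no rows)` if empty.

Pairs (a,b) with same status, a.qty < b.qty, a.id < b.id.
status groups: active:{1,14,22} paid:{7,18} returned:{4,24} shipped:{9}
Ordered by (a.id, b.id); first 4.

7 | 18 ; 14 | 22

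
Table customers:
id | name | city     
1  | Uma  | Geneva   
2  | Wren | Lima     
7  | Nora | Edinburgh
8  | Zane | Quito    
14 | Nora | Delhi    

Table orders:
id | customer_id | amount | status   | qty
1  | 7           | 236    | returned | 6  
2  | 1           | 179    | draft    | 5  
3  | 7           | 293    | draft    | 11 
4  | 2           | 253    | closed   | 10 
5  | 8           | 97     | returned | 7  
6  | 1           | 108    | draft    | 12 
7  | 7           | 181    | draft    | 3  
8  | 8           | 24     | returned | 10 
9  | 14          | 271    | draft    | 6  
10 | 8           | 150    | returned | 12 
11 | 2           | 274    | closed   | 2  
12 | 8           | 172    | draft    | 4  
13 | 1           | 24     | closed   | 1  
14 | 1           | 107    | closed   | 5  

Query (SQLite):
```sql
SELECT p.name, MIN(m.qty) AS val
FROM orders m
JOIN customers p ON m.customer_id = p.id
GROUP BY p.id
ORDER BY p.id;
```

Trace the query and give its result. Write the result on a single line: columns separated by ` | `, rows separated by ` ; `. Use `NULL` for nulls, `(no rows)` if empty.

Uma | 1 ; Wren | 2 ; Nora | 3 ; Zane | 4 ; Nora | 6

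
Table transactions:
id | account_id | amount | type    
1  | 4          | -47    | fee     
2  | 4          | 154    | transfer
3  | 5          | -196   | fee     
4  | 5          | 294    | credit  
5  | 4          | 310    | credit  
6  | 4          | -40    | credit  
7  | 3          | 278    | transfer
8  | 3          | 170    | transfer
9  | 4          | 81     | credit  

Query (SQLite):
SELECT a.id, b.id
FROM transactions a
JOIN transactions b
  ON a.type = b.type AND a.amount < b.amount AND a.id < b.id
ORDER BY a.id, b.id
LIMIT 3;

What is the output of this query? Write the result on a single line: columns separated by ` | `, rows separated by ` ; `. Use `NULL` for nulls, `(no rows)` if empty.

2 | 7 ; 2 | 8 ; 4 | 5

Pairs (a,b) with same type, a.amount < b.amount, a.id < b.id.
type groups: credit:{4,5,6,9} fee:{1,3} transfer:{2,7,8}
Ordered by (a.id, b.id); first 3.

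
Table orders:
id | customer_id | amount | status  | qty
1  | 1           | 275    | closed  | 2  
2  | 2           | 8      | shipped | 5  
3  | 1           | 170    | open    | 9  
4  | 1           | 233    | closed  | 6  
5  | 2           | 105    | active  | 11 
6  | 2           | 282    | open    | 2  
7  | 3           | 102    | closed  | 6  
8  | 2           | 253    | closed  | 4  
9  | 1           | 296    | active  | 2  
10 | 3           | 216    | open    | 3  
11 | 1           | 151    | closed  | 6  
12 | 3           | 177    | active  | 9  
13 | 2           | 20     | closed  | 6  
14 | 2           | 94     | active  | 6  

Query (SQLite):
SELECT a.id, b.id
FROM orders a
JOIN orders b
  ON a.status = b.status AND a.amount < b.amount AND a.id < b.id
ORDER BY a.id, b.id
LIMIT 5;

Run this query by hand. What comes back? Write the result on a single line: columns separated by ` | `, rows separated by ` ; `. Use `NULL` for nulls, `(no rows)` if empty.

3 | 6 ; 3 | 10 ; 4 | 8 ; 5 | 9 ; 5 | 12

Pairs (a,b) with same status, a.amount < b.amount, a.id < b.id.
status groups: active:{5,9,12,14} closed:{1,4,7,8,11,13} open:{3,6,10} shipped:{2}
Ordered by (a.id, b.id); first 5.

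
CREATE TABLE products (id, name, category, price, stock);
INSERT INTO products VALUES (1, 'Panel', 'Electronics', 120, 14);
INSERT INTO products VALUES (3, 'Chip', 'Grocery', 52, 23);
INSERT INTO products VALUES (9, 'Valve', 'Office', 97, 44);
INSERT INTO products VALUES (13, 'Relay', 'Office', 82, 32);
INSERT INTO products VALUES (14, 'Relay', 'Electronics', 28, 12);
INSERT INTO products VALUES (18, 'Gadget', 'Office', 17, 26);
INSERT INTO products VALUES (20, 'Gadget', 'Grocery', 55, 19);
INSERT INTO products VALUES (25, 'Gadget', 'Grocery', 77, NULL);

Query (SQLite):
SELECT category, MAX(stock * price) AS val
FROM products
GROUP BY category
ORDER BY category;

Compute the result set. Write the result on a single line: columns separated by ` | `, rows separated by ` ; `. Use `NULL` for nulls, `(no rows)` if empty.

For each row compute stock * price.
Group by category; take MAX of the expression per group.
  Electronics: ids {1, 14} → MAX(stock * price)=1680
  Grocery: ids {3, 20, 25} → MAX(stock * price)=1196
  Office: ids {9, 13, 18} → MAX(stock * price)=4268

Electronics | 1680 ; Grocery | 1196 ; Office | 4268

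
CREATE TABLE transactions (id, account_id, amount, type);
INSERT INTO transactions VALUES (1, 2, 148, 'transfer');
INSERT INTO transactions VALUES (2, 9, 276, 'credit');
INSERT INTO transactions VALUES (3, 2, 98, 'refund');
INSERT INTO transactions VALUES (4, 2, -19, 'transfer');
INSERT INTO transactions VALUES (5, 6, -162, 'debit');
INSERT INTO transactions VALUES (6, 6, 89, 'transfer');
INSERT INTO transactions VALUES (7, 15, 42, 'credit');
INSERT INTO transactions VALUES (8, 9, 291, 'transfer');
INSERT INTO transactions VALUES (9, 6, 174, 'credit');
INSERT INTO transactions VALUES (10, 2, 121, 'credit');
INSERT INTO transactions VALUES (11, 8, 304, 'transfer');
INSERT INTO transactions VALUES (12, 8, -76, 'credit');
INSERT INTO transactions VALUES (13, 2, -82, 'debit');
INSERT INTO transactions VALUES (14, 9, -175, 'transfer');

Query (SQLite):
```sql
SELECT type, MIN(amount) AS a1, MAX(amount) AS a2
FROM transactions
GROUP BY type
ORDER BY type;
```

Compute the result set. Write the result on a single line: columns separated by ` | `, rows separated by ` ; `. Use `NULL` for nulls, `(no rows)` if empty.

Group transactions by type.
Per group compute: MIN(amount), MAX(amount).
  credit: ids {2, 7, 9, 10, 12} → MIN(amount)=-76, MAX(amount)=276
  debit: ids {5, 13} → MIN(amount)=-162, MAX(amount)=-82
  refund: ids {3} → MIN(amount)=98, MAX(amount)=98
  transfer: ids {1, 4, 6, 8, 11, 14} → MIN(amount)=-175, MAX(amount)=304

credit | -76 | 276 ; debit | -162 | -82 ; refund | 98 | 98 ; transfer | -175 | 304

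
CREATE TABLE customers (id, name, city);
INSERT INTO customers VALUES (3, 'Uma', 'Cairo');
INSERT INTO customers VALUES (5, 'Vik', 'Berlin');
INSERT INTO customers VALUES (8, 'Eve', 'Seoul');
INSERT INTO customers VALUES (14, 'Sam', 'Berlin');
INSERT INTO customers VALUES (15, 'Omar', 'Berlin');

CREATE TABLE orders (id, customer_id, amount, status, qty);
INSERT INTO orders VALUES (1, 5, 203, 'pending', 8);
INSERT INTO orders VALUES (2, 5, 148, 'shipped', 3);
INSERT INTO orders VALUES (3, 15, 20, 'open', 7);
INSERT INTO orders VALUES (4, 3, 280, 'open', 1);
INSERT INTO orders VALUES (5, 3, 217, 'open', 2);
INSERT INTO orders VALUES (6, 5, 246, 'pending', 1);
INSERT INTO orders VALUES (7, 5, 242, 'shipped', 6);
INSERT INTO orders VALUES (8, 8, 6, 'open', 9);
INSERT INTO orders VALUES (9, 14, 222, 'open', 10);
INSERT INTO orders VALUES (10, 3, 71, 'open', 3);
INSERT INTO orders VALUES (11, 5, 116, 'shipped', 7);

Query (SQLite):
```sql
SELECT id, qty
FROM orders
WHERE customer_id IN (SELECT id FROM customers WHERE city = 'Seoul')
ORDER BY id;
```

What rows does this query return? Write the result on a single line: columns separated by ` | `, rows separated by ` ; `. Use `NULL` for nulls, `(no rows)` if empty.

8 | 9

Inner query: customers.id where city = 'Seoul'.
Outer: keep orders rows whose customer_id is in that set.
Inner query → {8}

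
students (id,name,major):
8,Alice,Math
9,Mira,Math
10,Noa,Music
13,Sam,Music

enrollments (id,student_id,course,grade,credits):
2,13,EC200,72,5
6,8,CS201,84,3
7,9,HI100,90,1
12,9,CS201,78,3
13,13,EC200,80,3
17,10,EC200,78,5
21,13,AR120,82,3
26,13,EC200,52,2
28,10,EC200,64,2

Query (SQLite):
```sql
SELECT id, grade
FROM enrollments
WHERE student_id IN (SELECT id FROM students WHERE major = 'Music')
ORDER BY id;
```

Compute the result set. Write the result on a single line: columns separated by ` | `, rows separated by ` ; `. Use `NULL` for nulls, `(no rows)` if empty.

Inner query: students.id where major = 'Music'.
Outer: keep enrollments rows whose student_id is in that set.
Inner query → {10, 13}

2 | 72 ; 13 | 80 ; 17 | 78 ; 21 | 82 ; 26 | 52 ; 28 | 64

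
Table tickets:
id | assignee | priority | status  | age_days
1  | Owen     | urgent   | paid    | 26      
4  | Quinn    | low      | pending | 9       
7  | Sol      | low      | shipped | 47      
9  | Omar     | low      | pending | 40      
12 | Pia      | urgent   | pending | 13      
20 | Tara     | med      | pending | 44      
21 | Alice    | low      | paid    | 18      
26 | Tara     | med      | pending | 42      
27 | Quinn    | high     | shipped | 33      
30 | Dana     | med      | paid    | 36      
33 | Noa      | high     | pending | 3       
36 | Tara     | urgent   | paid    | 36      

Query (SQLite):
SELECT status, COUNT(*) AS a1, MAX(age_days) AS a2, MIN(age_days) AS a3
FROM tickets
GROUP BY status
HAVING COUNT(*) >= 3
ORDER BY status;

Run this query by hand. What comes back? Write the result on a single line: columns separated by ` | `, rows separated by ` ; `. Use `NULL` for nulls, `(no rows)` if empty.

paid | 4 | 36 | 18 ; pending | 6 | 44 | 3

Group tickets by status.
Per group compute: COUNT(*), MAX(age_days), MIN(age_days).
HAVING: drop groups with fewer than 3 rows.
  paid: ids {1, 21, 30, 36} → COUNT(*)=4, MAX(age_days)=36, MIN(age_days)=18
  pending: ids {4, 9, 12, 20, 26, 33} → COUNT(*)=6, MAX(age_days)=44, MIN(age_days)=3
  shipped: ids {7, 27} → COUNT(*)=2, MAX(age_days)=47, MIN(age_days)=33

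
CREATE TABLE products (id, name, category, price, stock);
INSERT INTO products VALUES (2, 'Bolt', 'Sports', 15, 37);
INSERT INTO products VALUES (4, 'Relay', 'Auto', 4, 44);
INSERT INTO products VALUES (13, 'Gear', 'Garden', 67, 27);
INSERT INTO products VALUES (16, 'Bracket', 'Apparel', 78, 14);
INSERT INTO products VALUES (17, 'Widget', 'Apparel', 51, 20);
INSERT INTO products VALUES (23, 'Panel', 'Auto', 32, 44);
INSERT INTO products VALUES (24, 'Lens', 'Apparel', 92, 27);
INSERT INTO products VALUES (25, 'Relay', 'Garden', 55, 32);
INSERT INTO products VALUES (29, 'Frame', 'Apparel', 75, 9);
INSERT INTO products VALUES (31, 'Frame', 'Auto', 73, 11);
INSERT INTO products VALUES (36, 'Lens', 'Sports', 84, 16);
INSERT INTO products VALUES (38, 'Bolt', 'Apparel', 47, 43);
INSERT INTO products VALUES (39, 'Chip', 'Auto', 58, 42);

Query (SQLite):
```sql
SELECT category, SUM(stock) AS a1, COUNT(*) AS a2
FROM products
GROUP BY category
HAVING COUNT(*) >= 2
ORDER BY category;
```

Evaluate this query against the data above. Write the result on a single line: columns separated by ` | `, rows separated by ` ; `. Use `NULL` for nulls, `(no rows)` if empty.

Group products by category.
Per group compute: SUM(stock), COUNT(*).
HAVING: drop groups with fewer than 2 rows.
  Apparel: ids {16, 17, 24, 29, 38} → SUM(stock)=113, COUNT(*)=5
  Auto: ids {4, 23, 31, 39} → SUM(stock)=141, COUNT(*)=4
  Garden: ids {13, 25} → SUM(stock)=59, COUNT(*)=2
  Sports: ids {2, 36} → SUM(stock)=53, COUNT(*)=2

Apparel | 113 | 5 ; Auto | 141 | 4 ; Garden | 59 | 2 ; Sports | 53 | 2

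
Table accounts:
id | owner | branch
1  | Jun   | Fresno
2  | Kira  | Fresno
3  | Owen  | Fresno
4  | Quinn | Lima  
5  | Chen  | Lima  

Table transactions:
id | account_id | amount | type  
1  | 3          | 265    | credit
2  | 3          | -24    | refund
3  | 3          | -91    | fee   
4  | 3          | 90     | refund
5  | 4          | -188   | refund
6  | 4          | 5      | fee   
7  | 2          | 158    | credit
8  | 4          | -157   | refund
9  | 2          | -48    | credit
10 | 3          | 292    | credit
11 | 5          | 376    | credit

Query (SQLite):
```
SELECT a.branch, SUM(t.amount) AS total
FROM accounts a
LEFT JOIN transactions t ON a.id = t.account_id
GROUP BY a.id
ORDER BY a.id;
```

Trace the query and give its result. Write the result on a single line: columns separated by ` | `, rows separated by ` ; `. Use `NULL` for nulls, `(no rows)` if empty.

Fresno | NULL ; Fresno | 110 ; Fresno | 532 ; Lima | -340 ; Lima | 376

LEFT JOIN keeps every accounts row; unmatched ones get NULL for transactions columns.
Group by accounts.id and compute SUM(t.amount). SUM over an all-NULL group is NULL.
  1: ids {—} → SUM(t.amount)=NULL
  2: ids {7, 9} → SUM(t.amount)=110
  3: ids {1, 2, 3, 4, 10} → SUM(t.amount)=532
  4: ids {5, 6, 8} → SUM(t.amount)=-340
  5: ids {11} → SUM(t.amount)=376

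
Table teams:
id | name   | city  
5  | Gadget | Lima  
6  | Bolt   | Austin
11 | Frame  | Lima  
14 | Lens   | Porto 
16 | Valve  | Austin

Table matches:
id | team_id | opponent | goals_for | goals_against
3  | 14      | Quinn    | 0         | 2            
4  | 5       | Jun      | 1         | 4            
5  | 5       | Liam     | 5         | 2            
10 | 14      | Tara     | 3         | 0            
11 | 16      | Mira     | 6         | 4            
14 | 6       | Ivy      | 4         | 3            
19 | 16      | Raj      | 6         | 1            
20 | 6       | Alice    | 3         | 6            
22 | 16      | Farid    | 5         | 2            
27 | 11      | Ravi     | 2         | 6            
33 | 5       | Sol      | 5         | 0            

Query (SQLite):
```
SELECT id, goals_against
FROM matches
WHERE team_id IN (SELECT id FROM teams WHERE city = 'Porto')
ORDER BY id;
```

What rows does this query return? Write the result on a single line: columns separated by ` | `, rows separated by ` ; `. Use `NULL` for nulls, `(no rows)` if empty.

3 | 2 ; 10 | 0

Inner query: teams.id where city = 'Porto'.
Outer: keep matches rows whose team_id is in that set.
Inner query → {14}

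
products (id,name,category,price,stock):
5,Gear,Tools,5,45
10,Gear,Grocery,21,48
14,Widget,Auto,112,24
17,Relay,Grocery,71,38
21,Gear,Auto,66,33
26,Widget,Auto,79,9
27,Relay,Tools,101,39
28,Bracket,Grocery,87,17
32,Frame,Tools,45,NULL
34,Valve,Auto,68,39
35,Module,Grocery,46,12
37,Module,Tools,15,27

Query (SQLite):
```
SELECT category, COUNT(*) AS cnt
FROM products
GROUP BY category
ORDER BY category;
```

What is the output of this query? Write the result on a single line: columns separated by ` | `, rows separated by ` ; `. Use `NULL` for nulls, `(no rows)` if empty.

Partition products by category; compute COUNT(*) within each group.
  Auto: ids {14, 21, 26, 34} → COUNT(*)=4
  Grocery: ids {10, 17, 28, 35} → COUNT(*)=4
  Tools: ids {5, 27, 32, 37} → COUNT(*)=4

Auto | 4 ; Grocery | 4 ; Tools | 4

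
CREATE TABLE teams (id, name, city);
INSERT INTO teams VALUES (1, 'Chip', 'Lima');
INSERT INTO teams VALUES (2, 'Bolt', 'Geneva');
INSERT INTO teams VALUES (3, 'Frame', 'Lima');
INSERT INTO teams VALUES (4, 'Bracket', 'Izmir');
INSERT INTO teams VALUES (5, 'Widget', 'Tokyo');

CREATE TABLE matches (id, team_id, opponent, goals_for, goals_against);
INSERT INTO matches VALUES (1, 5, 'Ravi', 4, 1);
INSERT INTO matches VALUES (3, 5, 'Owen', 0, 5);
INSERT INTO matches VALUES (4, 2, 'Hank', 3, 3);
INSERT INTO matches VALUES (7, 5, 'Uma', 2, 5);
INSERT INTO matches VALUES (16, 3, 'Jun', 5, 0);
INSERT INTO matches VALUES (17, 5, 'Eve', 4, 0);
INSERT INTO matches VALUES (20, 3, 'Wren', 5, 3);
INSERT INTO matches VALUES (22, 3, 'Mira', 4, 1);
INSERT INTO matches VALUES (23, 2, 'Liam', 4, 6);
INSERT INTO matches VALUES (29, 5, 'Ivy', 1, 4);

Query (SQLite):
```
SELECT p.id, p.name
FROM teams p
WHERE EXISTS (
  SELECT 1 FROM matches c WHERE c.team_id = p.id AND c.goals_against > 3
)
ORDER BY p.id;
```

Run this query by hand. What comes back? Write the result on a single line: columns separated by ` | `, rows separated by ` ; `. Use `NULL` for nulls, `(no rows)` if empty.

For each teams row, check whether any matches with matching team_id has goals_against > 3.
Keep rows where that is true.

2 | Bolt ; 5 | Widget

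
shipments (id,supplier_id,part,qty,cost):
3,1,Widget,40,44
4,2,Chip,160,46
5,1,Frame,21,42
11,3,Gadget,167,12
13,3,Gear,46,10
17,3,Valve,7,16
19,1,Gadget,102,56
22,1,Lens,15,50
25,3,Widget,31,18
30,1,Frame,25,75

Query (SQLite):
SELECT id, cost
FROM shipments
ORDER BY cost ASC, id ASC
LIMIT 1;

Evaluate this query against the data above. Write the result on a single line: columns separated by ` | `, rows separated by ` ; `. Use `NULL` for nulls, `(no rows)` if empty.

Sort by cost asc, tiebreak id asc: (10, id=13), (12, id=11), (16, id=17), (18, id=25) …. Take first 1.

13 | 10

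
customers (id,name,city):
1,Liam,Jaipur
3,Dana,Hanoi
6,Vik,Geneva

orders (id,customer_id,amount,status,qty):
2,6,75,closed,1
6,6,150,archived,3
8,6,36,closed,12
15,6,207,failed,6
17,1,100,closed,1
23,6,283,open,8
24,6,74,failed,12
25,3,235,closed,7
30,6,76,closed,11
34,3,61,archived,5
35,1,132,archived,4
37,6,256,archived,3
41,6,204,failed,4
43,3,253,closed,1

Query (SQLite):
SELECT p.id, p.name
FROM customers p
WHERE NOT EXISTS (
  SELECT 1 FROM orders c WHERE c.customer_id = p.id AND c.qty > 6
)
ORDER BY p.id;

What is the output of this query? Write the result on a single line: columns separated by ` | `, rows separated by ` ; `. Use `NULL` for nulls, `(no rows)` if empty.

For each customers row, check whether any orders with matching customer_id has qty > 6.
Keep rows where that is false.

1 | Liam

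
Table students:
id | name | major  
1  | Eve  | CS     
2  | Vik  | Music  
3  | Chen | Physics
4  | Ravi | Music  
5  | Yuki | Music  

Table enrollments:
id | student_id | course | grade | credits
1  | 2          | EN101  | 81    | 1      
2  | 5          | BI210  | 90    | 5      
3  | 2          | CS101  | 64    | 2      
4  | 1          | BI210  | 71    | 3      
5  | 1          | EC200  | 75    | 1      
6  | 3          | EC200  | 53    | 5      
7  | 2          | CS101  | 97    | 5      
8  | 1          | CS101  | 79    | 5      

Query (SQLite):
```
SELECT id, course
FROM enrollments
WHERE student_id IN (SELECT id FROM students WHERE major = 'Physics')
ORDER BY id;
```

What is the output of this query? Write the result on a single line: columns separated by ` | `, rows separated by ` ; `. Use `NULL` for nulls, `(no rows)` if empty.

6 | EC200

Inner query: students.id where major = 'Physics'.
Outer: keep enrollments rows whose student_id is in that set.
Inner query → {3}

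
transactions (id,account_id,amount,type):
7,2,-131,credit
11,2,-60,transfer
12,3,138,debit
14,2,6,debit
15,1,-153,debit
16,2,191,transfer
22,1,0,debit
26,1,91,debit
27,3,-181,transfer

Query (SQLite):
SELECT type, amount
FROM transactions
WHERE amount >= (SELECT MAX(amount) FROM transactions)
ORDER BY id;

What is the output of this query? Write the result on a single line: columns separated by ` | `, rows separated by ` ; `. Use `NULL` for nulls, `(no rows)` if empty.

Scalar subquery: MAX(amount) over all transactions rows = 191.
Keep rows where amount >= that value.

transfer | 191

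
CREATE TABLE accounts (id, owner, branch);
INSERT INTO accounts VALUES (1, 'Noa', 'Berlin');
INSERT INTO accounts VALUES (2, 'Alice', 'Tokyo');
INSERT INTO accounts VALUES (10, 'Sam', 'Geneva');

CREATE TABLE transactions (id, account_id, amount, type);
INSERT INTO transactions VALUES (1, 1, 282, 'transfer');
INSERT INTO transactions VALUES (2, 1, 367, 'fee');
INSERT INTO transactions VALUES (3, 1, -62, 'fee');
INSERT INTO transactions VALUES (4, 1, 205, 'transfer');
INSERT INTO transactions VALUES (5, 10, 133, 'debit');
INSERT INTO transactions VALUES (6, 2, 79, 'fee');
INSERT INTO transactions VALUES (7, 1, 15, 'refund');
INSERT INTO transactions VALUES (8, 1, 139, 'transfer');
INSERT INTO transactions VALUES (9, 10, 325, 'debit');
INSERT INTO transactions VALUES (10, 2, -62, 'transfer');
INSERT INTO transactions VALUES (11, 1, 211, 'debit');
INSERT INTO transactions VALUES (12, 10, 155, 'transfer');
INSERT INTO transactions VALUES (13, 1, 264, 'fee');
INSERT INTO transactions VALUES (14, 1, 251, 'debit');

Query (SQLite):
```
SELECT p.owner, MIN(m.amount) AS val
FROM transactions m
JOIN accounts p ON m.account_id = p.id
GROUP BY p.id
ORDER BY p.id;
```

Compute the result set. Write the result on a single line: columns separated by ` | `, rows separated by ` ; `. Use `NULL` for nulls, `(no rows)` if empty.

Join each transactions row to its accounts via account_id.
Group joined rows by accounts.id; compute MIN(m.amount) per group.
  1: ids {1, 2, 3, 4, 7, 8, 11, 13, 14} → MIN(m.amount)=-62
  2: ids {6, 10} → MIN(m.amount)=-62
  10: ids {5, 9, 12} → MIN(m.amount)=133

Noa | -62 ; Alice | -62 ; Sam | 133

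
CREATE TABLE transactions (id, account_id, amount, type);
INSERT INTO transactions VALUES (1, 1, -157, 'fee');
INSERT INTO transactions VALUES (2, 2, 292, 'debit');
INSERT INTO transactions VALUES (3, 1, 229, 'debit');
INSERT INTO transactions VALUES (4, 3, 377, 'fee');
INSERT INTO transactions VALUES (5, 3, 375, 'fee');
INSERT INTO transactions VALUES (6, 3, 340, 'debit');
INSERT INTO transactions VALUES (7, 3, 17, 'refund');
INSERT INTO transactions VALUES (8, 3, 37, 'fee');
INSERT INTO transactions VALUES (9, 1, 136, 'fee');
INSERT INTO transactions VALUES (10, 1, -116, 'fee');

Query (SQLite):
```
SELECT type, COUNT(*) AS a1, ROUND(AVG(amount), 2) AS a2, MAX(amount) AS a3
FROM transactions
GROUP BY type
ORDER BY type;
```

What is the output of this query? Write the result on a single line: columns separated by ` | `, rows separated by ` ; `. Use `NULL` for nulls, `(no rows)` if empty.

debit | 3 | 287 | 340 ; fee | 6 | 108.67 | 377 ; refund | 1 | 17 | 17

Group transactions by type.
Per group compute: COUNT(*), ROUND(AVG(amount), 2), MAX(amount).
  debit: ids {2, 3, 6} → COUNT(*)=3, ROUND(AVG(amount), 2)=287, MAX(amount)=340
  fee: ids {1, 4, 5, 8, 9, 10} → COUNT(*)=6, ROUND(AVG(amount), 2)=108.67, MAX(amount)=377
  refund: ids {7} → COUNT(*)=1, ROUND(AVG(amount), 2)=17, MAX(amount)=17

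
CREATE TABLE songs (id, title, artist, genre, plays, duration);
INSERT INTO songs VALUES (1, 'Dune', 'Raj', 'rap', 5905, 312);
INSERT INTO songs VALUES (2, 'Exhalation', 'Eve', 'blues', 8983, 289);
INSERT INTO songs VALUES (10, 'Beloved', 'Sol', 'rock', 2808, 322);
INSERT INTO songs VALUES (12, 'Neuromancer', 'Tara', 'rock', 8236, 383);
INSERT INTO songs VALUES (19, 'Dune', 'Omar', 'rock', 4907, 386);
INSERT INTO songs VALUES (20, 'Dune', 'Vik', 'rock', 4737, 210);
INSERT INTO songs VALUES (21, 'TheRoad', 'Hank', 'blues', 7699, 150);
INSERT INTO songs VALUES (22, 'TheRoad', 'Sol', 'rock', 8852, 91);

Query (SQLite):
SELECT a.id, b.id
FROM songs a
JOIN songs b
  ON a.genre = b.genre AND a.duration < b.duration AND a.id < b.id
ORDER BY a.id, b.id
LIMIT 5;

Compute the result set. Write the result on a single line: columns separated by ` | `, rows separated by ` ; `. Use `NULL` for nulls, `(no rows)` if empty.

10 | 12 ; 10 | 19 ; 12 | 19

Pairs (a,b) with same genre, a.duration < b.duration, a.id < b.id.
genre groups: blues:{2,21} rap:{1} rock:{10,12,19,20,22}
Ordered by (a.id, b.id); first 5.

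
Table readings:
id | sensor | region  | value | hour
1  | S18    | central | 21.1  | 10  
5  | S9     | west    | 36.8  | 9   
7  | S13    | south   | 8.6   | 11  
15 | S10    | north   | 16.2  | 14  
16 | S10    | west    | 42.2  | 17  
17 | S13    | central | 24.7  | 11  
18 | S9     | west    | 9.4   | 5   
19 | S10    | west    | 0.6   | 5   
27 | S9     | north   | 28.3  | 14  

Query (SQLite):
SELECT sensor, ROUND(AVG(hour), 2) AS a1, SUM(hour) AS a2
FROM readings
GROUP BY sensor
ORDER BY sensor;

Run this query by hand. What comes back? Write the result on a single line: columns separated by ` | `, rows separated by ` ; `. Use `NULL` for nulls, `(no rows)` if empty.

Group readings by sensor.
Per group compute: ROUND(AVG(hour), 2), SUM(hour).
  S10: ids {15, 16, 19} → ROUND(AVG(hour), 2)=12, SUM(hour)=36
  S13: ids {7, 17} → ROUND(AVG(hour), 2)=11, SUM(hour)=22
  S18: ids {1} → ROUND(AVG(hour), 2)=10, SUM(hour)=10
  S9: ids {5, 18, 27} → ROUND(AVG(hour), 2)=9.33, SUM(hour)=28

S10 | 12 | 36 ; S13 | 11 | 22 ; S18 | 10 | 10 ; S9 | 9.33 | 28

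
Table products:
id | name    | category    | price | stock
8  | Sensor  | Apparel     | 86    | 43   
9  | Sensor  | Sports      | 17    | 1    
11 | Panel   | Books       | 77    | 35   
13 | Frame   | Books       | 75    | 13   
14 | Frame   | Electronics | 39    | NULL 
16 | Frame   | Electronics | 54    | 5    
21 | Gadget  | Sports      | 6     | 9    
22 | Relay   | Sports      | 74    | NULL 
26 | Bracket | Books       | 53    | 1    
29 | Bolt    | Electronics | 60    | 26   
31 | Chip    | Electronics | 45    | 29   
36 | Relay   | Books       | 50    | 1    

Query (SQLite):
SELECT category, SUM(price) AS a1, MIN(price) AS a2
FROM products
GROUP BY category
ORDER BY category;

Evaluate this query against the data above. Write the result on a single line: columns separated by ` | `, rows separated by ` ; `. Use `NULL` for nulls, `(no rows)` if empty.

Group products by category.
Per group compute: SUM(price), MIN(price).
  Apparel: ids {8} → SUM(price)=86, MIN(price)=86
  Books: ids {11, 13, 26, 36} → SUM(price)=255, MIN(price)=50
  Electronics: ids {14, 16, 29, 31} → SUM(price)=198, MIN(price)=39
  Sports: ids {9, 21, 22} → SUM(price)=97, MIN(price)=6

Apparel | 86 | 86 ; Books | 255 | 50 ; Electronics | 198 | 39 ; Sports | 97 | 6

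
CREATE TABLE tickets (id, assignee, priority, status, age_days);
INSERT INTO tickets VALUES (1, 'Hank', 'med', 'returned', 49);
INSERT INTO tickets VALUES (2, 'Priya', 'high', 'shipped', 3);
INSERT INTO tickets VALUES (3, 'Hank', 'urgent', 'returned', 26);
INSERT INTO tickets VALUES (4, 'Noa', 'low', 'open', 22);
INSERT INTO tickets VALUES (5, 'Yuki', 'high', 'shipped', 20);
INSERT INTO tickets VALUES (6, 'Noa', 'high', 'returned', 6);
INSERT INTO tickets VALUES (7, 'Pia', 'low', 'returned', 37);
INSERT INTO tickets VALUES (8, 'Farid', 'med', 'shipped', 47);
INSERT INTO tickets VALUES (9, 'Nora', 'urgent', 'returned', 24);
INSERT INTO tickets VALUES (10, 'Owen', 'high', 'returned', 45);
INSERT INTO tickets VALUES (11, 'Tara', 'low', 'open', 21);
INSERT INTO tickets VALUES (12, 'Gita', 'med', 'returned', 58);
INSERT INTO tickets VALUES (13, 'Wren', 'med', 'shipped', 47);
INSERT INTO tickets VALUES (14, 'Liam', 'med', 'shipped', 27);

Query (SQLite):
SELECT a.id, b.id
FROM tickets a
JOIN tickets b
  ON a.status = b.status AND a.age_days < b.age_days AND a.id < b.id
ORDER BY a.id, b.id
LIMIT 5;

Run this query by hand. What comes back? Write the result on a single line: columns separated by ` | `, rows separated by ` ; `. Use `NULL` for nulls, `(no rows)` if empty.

Pairs (a,b) with same status, a.age_days < b.age_days, a.id < b.id.
status groups: open:{4,11} returned:{1,3,6,7,9,10,12} shipped:{2,5,8,13,14}
Ordered by (a.id, b.id); first 5.

1 | 12 ; 2 | 5 ; 2 | 8 ; 2 | 13 ; 2 | 14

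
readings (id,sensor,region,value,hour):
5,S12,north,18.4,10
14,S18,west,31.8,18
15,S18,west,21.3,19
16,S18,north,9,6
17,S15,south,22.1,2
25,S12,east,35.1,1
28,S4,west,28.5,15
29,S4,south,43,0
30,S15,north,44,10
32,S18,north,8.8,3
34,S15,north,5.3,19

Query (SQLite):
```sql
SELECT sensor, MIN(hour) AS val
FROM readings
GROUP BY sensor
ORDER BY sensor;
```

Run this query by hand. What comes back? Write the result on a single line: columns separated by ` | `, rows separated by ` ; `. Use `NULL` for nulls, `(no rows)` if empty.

Partition readings by sensor; compute MIN(hour) within each group.
  S12: ids {5, 25} → MIN(hour)=1
  S15: ids {17, 30, 34} → MIN(hour)=2
  S18: ids {14, 15, 16, 32} → MIN(hour)=3
  S4: ids {28, 29} → MIN(hour)=0

S12 | 1 ; S15 | 2 ; S18 | 3 ; S4 | 0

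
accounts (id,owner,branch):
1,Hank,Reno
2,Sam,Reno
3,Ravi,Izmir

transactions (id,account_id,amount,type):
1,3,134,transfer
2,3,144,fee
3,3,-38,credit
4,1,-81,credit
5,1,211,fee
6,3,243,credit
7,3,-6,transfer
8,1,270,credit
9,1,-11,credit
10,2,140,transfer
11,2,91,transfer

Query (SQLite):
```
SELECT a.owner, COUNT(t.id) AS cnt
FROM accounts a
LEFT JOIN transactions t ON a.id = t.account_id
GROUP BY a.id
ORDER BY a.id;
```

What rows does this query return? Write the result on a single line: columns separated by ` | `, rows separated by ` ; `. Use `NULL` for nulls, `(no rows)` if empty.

Hank | 4 ; Sam | 2 ; Ravi | 5

LEFT JOIN keeps every accounts row; unmatched ones get NULL for transactions columns.
Group by accounts.id and compute COUNT(t.id). COUNT(col) of an all-NULL group is 0.
  1: ids {4, 5, 8, 9} → COUNT(t.id)=4
  2: ids {10, 11} → COUNT(t.id)=2
  3: ids {1, 2, 3, 6, 7} → COUNT(t.id)=5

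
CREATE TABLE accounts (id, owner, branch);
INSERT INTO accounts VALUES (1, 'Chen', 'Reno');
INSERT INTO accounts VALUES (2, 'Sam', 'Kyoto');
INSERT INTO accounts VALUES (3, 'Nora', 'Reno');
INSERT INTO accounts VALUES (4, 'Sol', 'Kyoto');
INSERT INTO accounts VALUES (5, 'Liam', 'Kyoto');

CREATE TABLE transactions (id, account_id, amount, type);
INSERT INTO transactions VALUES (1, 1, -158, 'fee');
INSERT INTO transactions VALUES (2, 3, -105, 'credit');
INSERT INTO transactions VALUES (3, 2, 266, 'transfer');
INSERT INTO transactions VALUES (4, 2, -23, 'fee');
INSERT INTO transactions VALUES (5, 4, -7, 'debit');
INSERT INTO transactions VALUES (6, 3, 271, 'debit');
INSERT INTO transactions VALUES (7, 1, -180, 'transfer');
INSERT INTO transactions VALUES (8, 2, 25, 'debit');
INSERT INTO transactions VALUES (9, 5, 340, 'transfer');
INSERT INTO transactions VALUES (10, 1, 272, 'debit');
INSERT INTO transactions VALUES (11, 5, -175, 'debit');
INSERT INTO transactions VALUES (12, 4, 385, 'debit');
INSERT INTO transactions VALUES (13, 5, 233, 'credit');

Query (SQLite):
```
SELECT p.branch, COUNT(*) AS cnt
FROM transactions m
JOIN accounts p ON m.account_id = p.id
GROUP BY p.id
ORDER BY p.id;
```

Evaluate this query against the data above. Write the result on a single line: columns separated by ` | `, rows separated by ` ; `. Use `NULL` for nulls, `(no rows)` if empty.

Reno | 3 ; Kyoto | 3 ; Reno | 2 ; Kyoto | 2 ; Kyoto | 3

Join each transactions row to its accounts via account_id.
Group joined rows by accounts.id; compute COUNT(*) per group.
  1: ids {1, 7, 10} → COUNT(*)=3
  2: ids {3, 4, 8} → COUNT(*)=3
  3: ids {2, 6} → COUNT(*)=2
  4: ids {5, 12} → COUNT(*)=2
  5: ids {9, 11, 13} → COUNT(*)=3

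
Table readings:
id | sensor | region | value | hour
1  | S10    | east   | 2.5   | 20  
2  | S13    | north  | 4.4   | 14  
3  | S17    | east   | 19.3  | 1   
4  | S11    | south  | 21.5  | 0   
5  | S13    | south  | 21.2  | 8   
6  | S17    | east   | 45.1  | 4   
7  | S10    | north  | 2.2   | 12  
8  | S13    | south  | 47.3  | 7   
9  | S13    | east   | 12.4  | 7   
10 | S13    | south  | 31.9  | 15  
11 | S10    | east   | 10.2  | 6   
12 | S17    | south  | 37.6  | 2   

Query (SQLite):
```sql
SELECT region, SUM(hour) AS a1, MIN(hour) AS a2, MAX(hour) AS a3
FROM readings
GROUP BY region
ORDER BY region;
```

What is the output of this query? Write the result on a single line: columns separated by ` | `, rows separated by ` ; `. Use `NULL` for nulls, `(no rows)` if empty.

east | 38 | 1 | 20 ; north | 26 | 12 | 14 ; south | 32 | 0 | 15

Group readings by region.
Per group compute: SUM(hour), MIN(hour), MAX(hour).
  east: ids {1, 3, 6, 9, 11} → SUM(hour)=38, MIN(hour)=1, MAX(hour)=20
  north: ids {2, 7} → SUM(hour)=26, MIN(hour)=12, MAX(hour)=14
  south: ids {4, 5, 8, 10, 12} → SUM(hour)=32, MIN(hour)=0, MAX(hour)=15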